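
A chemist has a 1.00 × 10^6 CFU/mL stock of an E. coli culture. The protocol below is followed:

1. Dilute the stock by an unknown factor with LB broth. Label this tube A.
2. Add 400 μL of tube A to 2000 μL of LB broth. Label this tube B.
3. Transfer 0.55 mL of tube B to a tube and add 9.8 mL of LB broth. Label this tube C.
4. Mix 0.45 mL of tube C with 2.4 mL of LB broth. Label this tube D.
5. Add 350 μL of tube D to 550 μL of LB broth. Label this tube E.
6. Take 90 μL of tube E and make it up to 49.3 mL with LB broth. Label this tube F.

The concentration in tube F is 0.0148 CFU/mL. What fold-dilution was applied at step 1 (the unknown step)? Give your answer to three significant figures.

Step 1: unknown factor x
Step 2: 400 μL + 2000 μL = 2400 μL total → factor 2400/400 = 6
Step 3: 0.55 mL + 9.8 mL = 10.35 mL total → factor 10.35/0.55 = 18.818
Step 4: 0.45 mL + 2.4 mL = 2.85 mL total → factor 2.85/0.45 = 6.3333
Step 5: 350 μL + 550 μL = 900 μL total → factor 900/350 = 2.5714
Step 6: 90 μL brought to 49.3 mL → factor 49300/90 = 547.78
Product of known-step factors = 1.0073 × 10^6
Overall factor = 1.00 × 10^6 CFU/mL / (0.0148 CFU/mL) = 6.7568 × 10^7
x = 6.7568 × 10^7 / 1.0073 × 10^6 = 67.1

67.1-fold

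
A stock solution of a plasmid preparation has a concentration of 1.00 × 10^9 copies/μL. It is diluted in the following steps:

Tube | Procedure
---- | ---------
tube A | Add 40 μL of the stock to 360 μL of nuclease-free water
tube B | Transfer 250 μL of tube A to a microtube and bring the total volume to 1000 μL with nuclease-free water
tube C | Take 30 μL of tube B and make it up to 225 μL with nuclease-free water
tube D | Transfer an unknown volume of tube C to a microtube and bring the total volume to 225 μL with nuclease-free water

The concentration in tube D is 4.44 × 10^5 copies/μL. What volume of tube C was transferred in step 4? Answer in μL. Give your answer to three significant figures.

30.0 μL

Step 1: 40 μL + 360 μL = 400 μL total → factor 400/40 = 10
Step 2: 250 μL brought to 1000 μL → factor 1000/250 = 4
Step 3: 30 μL brought to 225 μL → factor 225/30 = 7.5
Step 4: v brought to 225 μL → factor = 225 μL/v
Product of known-step factors = 300
Overall factor = 1.00 × 10^9 copies/μL / (4.44 × 10^5 copies/μL) = 2252.3
Step-4 factor = 2252.3 / 300 = 7.5075
v = 225 μL / 7.5075 = 30.0 μL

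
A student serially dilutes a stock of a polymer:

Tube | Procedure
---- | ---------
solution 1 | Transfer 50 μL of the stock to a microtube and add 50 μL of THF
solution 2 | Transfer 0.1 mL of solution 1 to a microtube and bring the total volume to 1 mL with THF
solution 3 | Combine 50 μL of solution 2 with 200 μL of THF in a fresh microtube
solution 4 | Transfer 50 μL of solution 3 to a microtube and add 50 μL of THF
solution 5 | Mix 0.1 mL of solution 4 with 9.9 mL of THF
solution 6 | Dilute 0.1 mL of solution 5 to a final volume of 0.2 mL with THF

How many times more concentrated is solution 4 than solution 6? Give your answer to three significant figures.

200

Step 1: 50 μL + 50 μL = 100 μL total → factor 100/50 = 2
Step 2: 0.1 mL brought to 1 mL → factor 1/0.1 = 10
Step 3: 50 μL + 200 μL = 250 μL total → factor 250/50 = 5
Step 4: 50 μL + 50 μL = 100 μL total → factor 100/50 = 2
Step 5: 0.1 mL + 9.9 mL = 10 mL total → factor 10/0.1 = 100
Step 6: 0.1 mL brought to 0.2 mL → factor 0.2/0.1 = 2
Dilution factor to solution 4 = 200; to solution 6 = 40000
[solution 4]/[solution 6] = (factor to solution 6)/(factor to solution 4) = 40000/200 = 200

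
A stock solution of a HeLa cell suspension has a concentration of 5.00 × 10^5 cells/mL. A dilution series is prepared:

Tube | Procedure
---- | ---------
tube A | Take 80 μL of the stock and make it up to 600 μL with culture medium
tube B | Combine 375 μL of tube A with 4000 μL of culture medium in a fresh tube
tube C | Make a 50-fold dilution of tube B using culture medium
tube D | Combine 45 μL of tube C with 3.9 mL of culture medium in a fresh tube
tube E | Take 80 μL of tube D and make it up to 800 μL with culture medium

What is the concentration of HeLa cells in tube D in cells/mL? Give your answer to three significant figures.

1.30 cells/mL

Step 1: 80 μL brought to 600 μL → factor 600/80 = 7.5
Step 2: 375 μL + 4000 μL = 4375 μL total → factor 4375/375 = 11.667
Step 3: 50-fold → factor 50
Step 4: 45 μL + 3.9 mL = 3945 μL total → factor 3945/45 = 87.667
Dilution factor through tube D = 7.5 × 11.667 × 50 × 87.667 = 3.8354 × 10^5
[tube D] = 5.00 × 10^5 cells/mL / 3.8354 × 10^5 = 1.30 cells/mL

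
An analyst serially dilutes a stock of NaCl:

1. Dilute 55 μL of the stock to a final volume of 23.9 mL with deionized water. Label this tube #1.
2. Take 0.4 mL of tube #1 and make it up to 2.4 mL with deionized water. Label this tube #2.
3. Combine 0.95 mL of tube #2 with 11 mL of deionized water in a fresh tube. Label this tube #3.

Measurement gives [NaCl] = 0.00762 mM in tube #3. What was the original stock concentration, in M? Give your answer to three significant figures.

0.250 M

Step 1: 55 μL brought to 23.9 mL → factor 23900/55 = 434.55
Step 2: 0.4 mL brought to 2.4 mL → factor 2.4/0.4 = 6
Step 3: 0.95 mL + 11 mL = 11.95 mL total → factor 11.95/0.95 = 12.579
Overall dilution factor = 434.55 × 6 × 12.579 = 32797
Stock = 0.00762 mM × 32797 = 249.9 mM = 0.250 M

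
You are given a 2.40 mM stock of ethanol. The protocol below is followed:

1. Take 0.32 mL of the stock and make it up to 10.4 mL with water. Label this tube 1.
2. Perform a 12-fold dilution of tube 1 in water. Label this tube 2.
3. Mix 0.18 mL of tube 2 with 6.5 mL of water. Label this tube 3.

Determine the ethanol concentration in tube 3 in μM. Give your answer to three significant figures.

Step 1: 0.32 mL brought to 10.4 mL → factor 10.4/0.32 = 32.5
Step 2: 12-fold → factor 12
Step 3: 0.18 mL + 6.5 mL = 6.68 mL total → factor 6.68/0.18 = 37.111
Overall dilution factor = 32.5 × 12 × 37.111 = 14473
Final = 2.40 mM / 14473 = 0.0001658 mM = 0.166 μM

0.166 μM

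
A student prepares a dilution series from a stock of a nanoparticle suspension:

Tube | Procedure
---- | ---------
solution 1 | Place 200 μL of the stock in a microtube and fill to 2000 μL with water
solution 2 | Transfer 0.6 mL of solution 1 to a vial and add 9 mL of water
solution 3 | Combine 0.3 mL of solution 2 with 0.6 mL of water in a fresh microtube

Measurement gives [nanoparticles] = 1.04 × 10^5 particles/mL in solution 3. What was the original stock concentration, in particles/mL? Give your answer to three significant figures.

4.99 × 10^7 particles/mL

Step 1: 200 μL brought to 2000 μL → factor 2000/200 = 10
Step 2: 0.6 mL + 9 mL = 9.6 mL total → factor 9.6/0.6 = 16
Step 3: 0.3 mL + 0.6 mL = 0.9 mL total → factor 0.9/0.3 = 3
Overall dilution factor = 10 × 16 × 3 = 480
Stock = 1.04 × 10^5 particles/mL × 480 = 4.99 × 10^7 particles/mL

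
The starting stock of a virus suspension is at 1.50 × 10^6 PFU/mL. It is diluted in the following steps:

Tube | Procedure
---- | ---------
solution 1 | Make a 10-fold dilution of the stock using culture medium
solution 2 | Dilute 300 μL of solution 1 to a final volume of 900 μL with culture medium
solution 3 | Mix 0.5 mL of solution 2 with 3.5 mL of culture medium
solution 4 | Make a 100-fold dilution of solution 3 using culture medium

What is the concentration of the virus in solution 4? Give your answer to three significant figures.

62.5 PFU/mL

Step 1: 10-fold → factor 10
Step 2: 300 μL brought to 900 μL → factor 900/300 = 3
Step 3: 0.5 mL + 3.5 mL = 4 mL total → factor 4/0.5 = 8
Step 4: 100-fold → factor 100
Overall dilution factor = 10 × 3 × 8 × 100 = 24000
Final = 1.50 × 10^6 PFU/mL / 24000 = 62.5 PFU/mL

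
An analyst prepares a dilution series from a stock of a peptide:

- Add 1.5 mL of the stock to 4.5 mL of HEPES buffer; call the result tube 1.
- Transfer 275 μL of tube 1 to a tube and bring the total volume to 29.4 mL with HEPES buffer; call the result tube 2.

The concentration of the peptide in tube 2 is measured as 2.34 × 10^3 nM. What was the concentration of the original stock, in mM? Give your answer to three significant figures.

Step 1: 1.5 mL + 4.5 mL = 6 mL total → factor 6/1.5 = 4
Step 2: 275 μL brought to 29.4 mL → factor 29400/275 = 106.91
Overall dilution factor = 4 × 106.91 = 427.64
Stock = 2.34 × 10^3 nM × 427.64 = 1.001 × 10^6 nM = 1.00 mM

1.00 mM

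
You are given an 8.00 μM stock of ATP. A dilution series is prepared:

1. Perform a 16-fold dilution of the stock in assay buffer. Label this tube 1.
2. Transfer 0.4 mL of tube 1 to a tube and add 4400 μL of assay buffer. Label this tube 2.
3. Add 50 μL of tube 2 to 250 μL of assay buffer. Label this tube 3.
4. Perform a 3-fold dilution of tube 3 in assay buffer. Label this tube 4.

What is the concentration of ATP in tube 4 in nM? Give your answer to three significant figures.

Step 1: 16-fold → factor 16
Step 2: 0.4 mL + 4400 μL = 4.8 mL total → factor 4.8/0.4 = 12
Step 3: 50 μL + 250 μL = 300 μL total → factor 300/50 = 6
Step 4: 3-fold → factor 3
Overall dilution factor = 16 × 12 × 6 × 3 = 3456
Final = 8.00 μM / 3456 = 0.002315 μM = 2.31 nM

2.31 nM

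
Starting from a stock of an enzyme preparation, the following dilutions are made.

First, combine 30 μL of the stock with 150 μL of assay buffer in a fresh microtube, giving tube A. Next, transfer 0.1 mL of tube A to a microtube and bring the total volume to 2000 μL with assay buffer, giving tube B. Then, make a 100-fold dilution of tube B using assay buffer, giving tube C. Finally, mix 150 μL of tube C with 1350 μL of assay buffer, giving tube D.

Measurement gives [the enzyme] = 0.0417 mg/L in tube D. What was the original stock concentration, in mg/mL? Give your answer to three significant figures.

Step 1: 30 μL + 150 μL = 180 μL total → factor 180/30 = 6
Step 2: 0.1 mL brought to 2000 μL → factor 2/0.1 = 20
Step 3: 100-fold → factor 100
Step 4: 150 μL + 1350 μL = 1500 μL total → factor 1500/150 = 10
Overall dilution factor = 6 × 20 × 100 × 10 = 1.2 × 10^5
Stock = 0.0417 mg/L × 1.2 × 10^5 = 5004 mg/L = 5.00 mg/mL

5.00 mg/mL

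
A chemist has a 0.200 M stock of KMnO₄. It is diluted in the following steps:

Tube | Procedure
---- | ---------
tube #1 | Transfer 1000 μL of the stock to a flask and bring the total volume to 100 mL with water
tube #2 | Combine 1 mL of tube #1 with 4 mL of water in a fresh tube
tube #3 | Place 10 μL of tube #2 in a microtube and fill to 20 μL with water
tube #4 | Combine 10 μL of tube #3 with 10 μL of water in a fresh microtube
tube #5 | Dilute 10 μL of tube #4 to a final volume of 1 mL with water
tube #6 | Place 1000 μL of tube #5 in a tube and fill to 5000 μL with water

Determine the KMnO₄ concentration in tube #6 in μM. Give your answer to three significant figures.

0.200 μM

Step 1: 1000 μL brought to 100 mL → factor 1 × 10^5/1000 = 100
Step 2: 1 mL + 4 mL = 5 mL total → factor 5/1 = 5
Step 3: 10 μL brought to 20 μL → factor 20/10 = 2
Step 4: 10 μL + 10 μL = 20 μL total → factor 20/10 = 2
Step 5: 10 μL brought to 1 mL → factor 1000/10 = 100
Step 6: 1000 μL brought to 5000 μL → factor 5000/1000 = 5
Overall dilution factor = 100 × 5 × 2 × 2 × 100 × 5 = 1 × 10^6
Final = 0.200 M / 1 × 10^6 = 2.000 × 10^-7 M = 0.200 μM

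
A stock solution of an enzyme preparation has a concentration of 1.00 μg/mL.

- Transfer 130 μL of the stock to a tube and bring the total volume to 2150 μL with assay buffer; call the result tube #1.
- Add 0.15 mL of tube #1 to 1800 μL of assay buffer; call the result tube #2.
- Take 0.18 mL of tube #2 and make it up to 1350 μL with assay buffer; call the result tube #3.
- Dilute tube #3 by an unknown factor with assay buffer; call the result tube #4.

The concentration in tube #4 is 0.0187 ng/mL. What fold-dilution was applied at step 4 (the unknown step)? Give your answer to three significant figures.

Step 1: 130 μL brought to 2150 μL → factor 2150/130 = 16.538
Step 2: 0.15 mL + 1800 μL = 1.95 mL total → factor 1.95/0.15 = 13
Step 3: 0.18 mL brought to 1350 μL → factor 1.35/0.18 = 7.5
Step 4: unknown factor x
Product of known-step factors = 1612.5
Overall factor = 1.00 μg/mL / (0.0187 ng/mL) = 53476
x = 53476 / 1612.5 = 33.2

33.2-fold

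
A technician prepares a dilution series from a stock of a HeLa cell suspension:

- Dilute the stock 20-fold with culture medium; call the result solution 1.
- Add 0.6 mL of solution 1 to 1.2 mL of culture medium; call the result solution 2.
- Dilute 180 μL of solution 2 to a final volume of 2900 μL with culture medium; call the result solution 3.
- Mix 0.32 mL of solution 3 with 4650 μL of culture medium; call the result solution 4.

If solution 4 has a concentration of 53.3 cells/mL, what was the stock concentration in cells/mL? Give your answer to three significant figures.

Step 1: 20-fold → factor 20
Step 2: 0.6 mL + 1.2 mL = 1.8 mL total → factor 1.8/0.6 = 3
Step 3: 180 μL brought to 2900 μL → factor 2900/180 = 16.111
Step 4: 0.32 mL + 4650 μL = 4.97 mL total → factor 4.97/0.32 = 15.531
Overall dilution factor = 20 × 3 × 16.111 × 15.531 = 15014
Stock = 53.3 cells/mL × 15014 = 8.00 × 10^5 cells/mL

8.00 × 10^5 cells/mL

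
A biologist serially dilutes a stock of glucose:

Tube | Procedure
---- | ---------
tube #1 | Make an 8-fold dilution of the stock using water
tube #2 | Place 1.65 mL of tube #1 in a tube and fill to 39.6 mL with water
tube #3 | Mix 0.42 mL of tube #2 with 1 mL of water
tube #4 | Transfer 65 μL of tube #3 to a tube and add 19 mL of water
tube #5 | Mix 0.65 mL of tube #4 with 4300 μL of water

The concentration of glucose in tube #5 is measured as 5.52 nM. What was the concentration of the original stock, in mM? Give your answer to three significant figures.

Step 1: 8-fold → factor 8
Step 2: 1.65 mL brought to 39.6 mL → factor 39.6/1.65 = 24
Step 3: 0.42 mL + 1 mL = 1.42 mL total → factor 1.42/0.42 = 3.381
Step 4: 65 μL + 19 mL = 19065 μL total → factor 19065/65 = 293.31
Step 5: 0.65 mL + 4300 μL = 4.95 mL total → factor 4.95/0.65 = 7.6154
Overall dilution factor = 8 × 24 × 3.381 × 293.31 × 7.6154 = 1.45 × 10^6
Stock = 5.52 nM × 1.45 × 10^6 = 8.004 × 10^6 nM = 8.00 mM

8.00 mM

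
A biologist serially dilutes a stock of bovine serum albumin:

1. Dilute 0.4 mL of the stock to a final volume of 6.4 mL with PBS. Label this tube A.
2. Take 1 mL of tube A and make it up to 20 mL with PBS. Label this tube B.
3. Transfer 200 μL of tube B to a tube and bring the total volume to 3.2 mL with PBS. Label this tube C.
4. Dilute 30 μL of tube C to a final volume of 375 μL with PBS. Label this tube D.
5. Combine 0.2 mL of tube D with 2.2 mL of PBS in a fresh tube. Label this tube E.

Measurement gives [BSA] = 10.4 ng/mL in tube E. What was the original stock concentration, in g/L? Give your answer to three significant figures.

Step 1: 0.4 mL brought to 6.4 mL → factor 6.4/0.4 = 16
Step 2: 1 mL brought to 20 mL → factor 20/1 = 20
Step 3: 200 μL brought to 3.2 mL → factor 3200/200 = 16
Step 4: 30 μL brought to 375 μL → factor 375/30 = 12.5
Step 5: 0.2 mL + 2.2 mL = 2.4 mL total → factor 2.4/0.2 = 12
Overall dilution factor = 16 × 20 × 16 × 12.5 × 12 = 7.68 × 10^5
Stock = 10.4 ng/mL × 7.68 × 10^5 = 7.987 × 10^6 ng/mL = 7.99 g/L

7.99 g/L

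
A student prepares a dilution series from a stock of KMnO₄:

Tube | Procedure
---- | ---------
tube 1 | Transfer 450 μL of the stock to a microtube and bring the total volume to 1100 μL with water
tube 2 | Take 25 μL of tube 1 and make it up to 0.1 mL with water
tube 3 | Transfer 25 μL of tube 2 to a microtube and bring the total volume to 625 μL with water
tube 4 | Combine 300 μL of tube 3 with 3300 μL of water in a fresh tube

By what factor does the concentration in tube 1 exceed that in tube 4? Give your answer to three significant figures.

1.20 × 10^3

Step 1: 450 μL brought to 1100 μL → factor 1100/450 = 2.4444
Step 2: 25 μL brought to 0.1 mL → factor 100/25 = 4
Step 3: 25 μL brought to 625 μL → factor 625/25 = 25
Step 4: 300 μL + 3300 μL = 3600 μL total → factor 3600/300 = 12
Dilution factor to tube 1 = 2.4444; to tube 4 = 2933.3
[tube 1]/[tube 4] = (factor to tube 4)/(factor to tube 1) = 2933.3/2.4444 = 1.20 × 10^3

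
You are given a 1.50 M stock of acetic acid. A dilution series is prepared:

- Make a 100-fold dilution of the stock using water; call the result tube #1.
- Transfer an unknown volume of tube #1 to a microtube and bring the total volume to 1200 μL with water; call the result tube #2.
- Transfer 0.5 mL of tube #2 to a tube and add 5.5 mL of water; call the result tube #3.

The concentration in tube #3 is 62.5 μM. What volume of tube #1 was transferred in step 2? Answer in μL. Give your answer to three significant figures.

Step 1: 100-fold → factor 100
Step 2: v brought to 1200 μL → factor = 1200 μL/v
Step 3: 0.5 mL + 5.5 mL = 6 mL total → factor 6/0.5 = 12
Product of known-step factors = 1200
Overall factor = 1.50 M / (62.5 μM) = 24000
Step-2 factor = 24000 / 1200 = 20
v = 1200 μL / 20 = 60.0 μL

60.0 μL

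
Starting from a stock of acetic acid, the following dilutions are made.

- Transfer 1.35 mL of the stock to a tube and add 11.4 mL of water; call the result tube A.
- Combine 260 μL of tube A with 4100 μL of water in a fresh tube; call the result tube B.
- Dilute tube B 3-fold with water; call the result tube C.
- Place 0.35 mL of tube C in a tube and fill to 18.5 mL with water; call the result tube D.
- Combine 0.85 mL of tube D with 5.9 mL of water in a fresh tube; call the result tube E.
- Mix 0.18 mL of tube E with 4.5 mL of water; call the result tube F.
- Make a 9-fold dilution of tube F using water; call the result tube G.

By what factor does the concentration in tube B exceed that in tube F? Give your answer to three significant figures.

3.27 × 10^4

Step 1: 1.35 mL + 11.4 mL = 12.75 mL total → factor 12.75/1.35 = 9.4444
Step 2: 260 μL + 4100 μL = 4360 μL total → factor 4360/260 = 16.769
Step 3: 3-fold → factor 3
Step 4: 0.35 mL brought to 18.5 mL → factor 18.5/0.35 = 52.857
Step 5: 0.85 mL + 5.9 mL = 6.75 mL total → factor 6.75/0.85 = 7.9412
Step 6: 0.18 mL + 4.5 mL = 4.68 mL total → factor 4.68/0.18 = 26
Dilution factor to tube B = 158.38; to tube F = 5.1853 × 10^6
[tube B]/[tube F] = (factor to tube F)/(factor to tube B) = 5.1853 × 10^6/158.38 = 3.27 × 10^4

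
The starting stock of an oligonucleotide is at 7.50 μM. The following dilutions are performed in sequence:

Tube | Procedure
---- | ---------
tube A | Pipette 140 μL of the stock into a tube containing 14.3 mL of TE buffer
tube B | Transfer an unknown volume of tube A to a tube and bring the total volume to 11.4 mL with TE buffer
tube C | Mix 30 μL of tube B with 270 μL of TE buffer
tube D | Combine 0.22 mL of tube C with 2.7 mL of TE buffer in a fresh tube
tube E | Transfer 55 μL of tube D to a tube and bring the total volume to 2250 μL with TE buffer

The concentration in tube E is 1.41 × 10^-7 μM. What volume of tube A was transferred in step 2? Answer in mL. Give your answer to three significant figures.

0.120 mL

Step 1: 140 μL + 14.3 mL = 14440 μL total → factor 14440/140 = 103.14
Step 2: v brought to 11.4 mL → factor = 11.4 mL/v
Step 3: 30 μL + 270 μL = 300 μL total → factor 300/30 = 10
Step 4: 0.22 mL + 2.7 mL = 2.92 mL total → factor 2.92/0.22 = 13.273
Step 5: 55 μL brought to 2250 μL → factor 2250/55 = 40.909
Product of known-step factors = 5.6004 × 10^5
Overall factor = 7.50 μM / (1.41 × 10^-7 μM) = 5.3191 × 10^7
Step-2 factor = 5.3191 × 10^7 / 5.6004 × 10^5 = 94.978
v = 11.4 mL / 94.978 = 0.120 mL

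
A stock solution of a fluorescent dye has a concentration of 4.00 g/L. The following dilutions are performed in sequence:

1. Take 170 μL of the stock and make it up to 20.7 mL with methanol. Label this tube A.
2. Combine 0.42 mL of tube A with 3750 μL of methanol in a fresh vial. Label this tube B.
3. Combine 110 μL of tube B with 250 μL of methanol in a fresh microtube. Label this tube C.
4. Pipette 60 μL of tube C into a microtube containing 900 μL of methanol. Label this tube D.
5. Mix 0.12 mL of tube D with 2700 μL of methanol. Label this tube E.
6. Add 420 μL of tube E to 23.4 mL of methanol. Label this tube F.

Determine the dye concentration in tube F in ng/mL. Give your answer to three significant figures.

0.0474 ng/mL

Step 1: 170 μL brought to 20.7 mL → factor 20700/170 = 121.76
Step 2: 0.42 mL + 3750 μL = 4.17 mL total → factor 4.17/0.42 = 9.9286
Step 3: 110 μL + 250 μL = 360 μL total → factor 360/110 = 3.2727
Step 4: 60 μL + 900 μL = 960 μL total → factor 960/60 = 16
Step 5: 0.12 mL + 2700 μL = 2.82 mL total → factor 2.82/0.12 = 23.5
Step 6: 420 μL + 23.4 mL = 23820 μL total → factor 23820/420 = 56.714
Overall dilution factor = 121.76 × 9.9286 × 3.2727 × 16 × 23.5 × 56.714 = 8.4372 × 10^7
Final = 4.00 g/L / 8.4372 × 10^7 = 4.741 × 10^-8 g/L = 0.0474 ng/mL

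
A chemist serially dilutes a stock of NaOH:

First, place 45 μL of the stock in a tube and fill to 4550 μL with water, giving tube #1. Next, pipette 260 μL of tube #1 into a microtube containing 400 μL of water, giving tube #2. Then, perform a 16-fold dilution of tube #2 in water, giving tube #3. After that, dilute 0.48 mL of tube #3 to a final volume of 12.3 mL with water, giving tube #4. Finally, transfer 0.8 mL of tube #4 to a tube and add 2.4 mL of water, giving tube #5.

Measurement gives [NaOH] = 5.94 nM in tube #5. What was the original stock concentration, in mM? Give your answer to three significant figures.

Step 1: 45 μL brought to 4550 μL → factor 4550/45 = 101.11
Step 2: 260 μL + 400 μL = 660 μL total → factor 660/260 = 2.5385
Step 3: 16-fold → factor 16
Step 4: 0.48 mL brought to 12.3 mL → factor 12.3/0.48 = 25.625
Step 5: 0.8 mL + 2.4 mL = 3.2 mL total → factor 3.2/0.8 = 4
Overall dilution factor = 101.11 × 2.5385 × 16 × 25.625 × 4 = 4.2093 × 10^5
Stock = 5.94 nM × 4.2093 × 10^5 = 2.500 × 10^6 nM = 2.50 mM

2.50 mM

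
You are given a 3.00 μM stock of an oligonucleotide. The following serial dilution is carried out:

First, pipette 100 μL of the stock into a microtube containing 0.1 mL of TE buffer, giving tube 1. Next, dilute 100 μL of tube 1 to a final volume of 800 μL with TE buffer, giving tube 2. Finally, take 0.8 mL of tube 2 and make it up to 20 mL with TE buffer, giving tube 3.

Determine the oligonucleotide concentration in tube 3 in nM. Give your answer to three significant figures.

7.50 nM

Step 1: 100 μL + 0.1 mL = 200 μL total → factor 200/100 = 2
Step 2: 100 μL brought to 800 μL → factor 800/100 = 8
Step 3: 0.8 mL brought to 20 mL → factor 20/0.8 = 25
Overall dilution factor = 2 × 8 × 25 = 400
Final = 3.00 μM / 400 = 0.007500 μM = 7.50 nM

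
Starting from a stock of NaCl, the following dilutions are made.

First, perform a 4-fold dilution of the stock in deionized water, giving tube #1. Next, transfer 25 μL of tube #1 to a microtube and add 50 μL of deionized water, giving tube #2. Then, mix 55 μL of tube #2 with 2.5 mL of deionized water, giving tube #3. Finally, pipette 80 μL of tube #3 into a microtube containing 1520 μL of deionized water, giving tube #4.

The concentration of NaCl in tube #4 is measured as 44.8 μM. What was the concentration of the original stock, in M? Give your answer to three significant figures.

Step 1: 4-fold → factor 4
Step 2: 25 μL + 50 μL = 75 μL total → factor 75/25 = 3
Step 3: 55 μL + 2.5 mL = 2555 μL total → factor 2555/55 = 46.455
Step 4: 80 μL + 1520 μL = 1600 μL total → factor 1600/80 = 20
Overall dilution factor = 4 × 3 × 46.455 × 20 = 11149
Stock = 44.8 μM × 11149 = 4.995 × 10^5 μM = 0.499 M

0.499 M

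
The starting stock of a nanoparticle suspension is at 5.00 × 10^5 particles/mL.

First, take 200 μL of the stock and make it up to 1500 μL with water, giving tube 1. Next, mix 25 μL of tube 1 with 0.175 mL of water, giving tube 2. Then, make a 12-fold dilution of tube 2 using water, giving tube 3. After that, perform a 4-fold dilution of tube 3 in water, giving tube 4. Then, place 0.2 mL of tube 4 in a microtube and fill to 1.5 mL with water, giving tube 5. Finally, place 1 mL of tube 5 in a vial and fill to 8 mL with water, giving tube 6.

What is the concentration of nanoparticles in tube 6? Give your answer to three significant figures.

Step 1: 200 μL brought to 1500 μL → factor 1500/200 = 7.5
Step 2: 25 μL + 0.175 mL = 200 μL total → factor 200/25 = 8
Step 3: 12-fold → factor 12
Step 4: 4-fold → factor 4
Step 5: 0.2 mL brought to 1.5 mL → factor 1.5/0.2 = 7.5
Step 6: 1 mL brought to 8 mL → factor 8/1 = 8
Overall dilution factor = 7.5 × 8 × 12 × 4 × 7.5 × 8 = 1.728 × 10^5
Final = 5.00 × 10^5 particles/mL / 1.728 × 10^5 = 2.89 particles/mL

2.89 particles/mL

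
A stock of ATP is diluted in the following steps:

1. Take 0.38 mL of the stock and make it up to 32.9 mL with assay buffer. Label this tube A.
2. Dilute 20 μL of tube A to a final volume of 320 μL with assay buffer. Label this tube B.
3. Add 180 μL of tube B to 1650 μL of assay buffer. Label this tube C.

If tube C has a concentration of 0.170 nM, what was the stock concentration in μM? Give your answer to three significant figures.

Step 1: 0.38 mL brought to 32.9 mL → factor 32.9/0.38 = 86.579
Step 2: 20 μL brought to 320 μL → factor 320/20 = 16
Step 3: 180 μL + 1650 μL = 1830 μL total → factor 1830/180 = 10.167
Overall dilution factor = 86.579 × 16 × 10.167 = 14084
Stock = 0.170 nM × 14084 = 2394 nM = 2.39 μM

2.39 μM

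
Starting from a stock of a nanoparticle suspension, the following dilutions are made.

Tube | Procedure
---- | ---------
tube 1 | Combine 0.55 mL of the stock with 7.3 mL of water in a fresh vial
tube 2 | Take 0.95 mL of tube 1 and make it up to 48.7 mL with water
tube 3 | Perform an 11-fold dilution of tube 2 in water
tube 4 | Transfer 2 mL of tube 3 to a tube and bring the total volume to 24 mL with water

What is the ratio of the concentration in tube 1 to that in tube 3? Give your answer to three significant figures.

564

Step 1: 0.55 mL + 7.3 mL = 7.85 mL total → factor 7.85/0.55 = 14.273
Step 2: 0.95 mL brought to 48.7 mL → factor 48.7/0.95 = 51.263
Step 3: 11-fold → factor 11
Dilution factor to tube 1 = 14.273; to tube 3 = 8048.3
[tube 1]/[tube 3] = (factor to tube 3)/(factor to tube 1) = 8048.3/14.273 = 564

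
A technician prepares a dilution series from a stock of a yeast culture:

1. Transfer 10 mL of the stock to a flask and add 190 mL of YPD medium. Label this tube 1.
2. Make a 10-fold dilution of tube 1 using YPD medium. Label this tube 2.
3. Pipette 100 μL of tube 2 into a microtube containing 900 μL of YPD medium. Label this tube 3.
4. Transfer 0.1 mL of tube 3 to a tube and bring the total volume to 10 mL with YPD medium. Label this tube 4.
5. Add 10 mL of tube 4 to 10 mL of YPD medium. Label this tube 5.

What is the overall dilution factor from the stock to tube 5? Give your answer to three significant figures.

Step 1: 10 mL + 190 mL = 200 mL total → factor 200/10 = 20
Step 2: 10-fold → factor 10
Step 3: 100 μL + 900 μL = 1000 μL total → factor 1000/100 = 10
Step 4: 0.1 mL brought to 10 mL → factor 10/0.1 = 100
Step 5: 10 mL + 10 mL = 20 mL total → factor 20/10 = 2
Overall dilution factor = 20 × 10 × 10 × 100 × 2 = 4 × 10^5

4.00 × 10^5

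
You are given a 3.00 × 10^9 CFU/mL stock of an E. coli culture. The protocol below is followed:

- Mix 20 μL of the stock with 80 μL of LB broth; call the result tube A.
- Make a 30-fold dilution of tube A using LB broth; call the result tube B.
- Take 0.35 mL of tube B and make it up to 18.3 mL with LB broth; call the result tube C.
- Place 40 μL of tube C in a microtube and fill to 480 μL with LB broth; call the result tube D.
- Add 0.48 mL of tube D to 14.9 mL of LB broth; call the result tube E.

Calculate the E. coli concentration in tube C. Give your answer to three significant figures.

Step 1: 20 μL + 80 μL = 100 μL total → factor 100/20 = 5
Step 2: 30-fold → factor 30
Step 3: 0.35 mL brought to 18.3 mL → factor 18.3/0.35 = 52.286
Dilution factor through tube C = 5 × 30 × 52.286 = 7842.9
[tube C] = 3.00 × 10^9 CFU/mL / 7842.9 = 3.83 × 10^5 CFU/mL

3.83 × 10^5 CFU/mL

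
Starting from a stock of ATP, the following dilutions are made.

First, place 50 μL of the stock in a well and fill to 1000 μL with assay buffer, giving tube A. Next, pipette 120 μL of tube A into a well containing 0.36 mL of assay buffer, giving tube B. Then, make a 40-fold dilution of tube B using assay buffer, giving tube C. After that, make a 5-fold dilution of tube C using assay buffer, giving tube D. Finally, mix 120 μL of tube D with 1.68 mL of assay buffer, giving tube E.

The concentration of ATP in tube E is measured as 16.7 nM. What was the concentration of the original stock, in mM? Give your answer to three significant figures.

Step 1: 50 μL brought to 1000 μL → factor 1000/50 = 20
Step 2: 120 μL + 0.36 mL = 480 μL total → factor 480/120 = 4
Step 3: 40-fold → factor 40
Step 4: 5-fold → factor 5
Step 5: 120 μL + 1.68 mL = 1800 μL total → factor 1800/120 = 15
Overall dilution factor = 20 × 4 × 40 × 5 × 15 = 2.4 × 10^5
Stock = 16.7 nM × 2.4 × 10^5 = 4.008 × 10^6 nM = 4.01 mM

4.01 mM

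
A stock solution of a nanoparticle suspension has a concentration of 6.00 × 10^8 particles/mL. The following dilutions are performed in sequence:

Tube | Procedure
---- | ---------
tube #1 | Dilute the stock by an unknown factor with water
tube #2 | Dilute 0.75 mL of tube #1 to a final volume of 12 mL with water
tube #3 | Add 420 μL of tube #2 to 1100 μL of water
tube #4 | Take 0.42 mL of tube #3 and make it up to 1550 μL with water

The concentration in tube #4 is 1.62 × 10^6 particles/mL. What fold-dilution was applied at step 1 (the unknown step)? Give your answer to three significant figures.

Step 1: unknown factor x
Step 2: 0.75 mL brought to 12 mL → factor 12/0.75 = 16
Step 3: 420 μL + 1100 μL = 1520 μL total → factor 1520/420 = 3.619
Step 4: 0.42 mL brought to 1550 μL → factor 1.55/0.42 = 3.6905
Product of known-step factors = 213.7
Overall factor = 6.00 × 10^8 particles/mL / (1.62 × 10^6 particles/mL) = 370.37
x = 370.37 / 213.7 = 1.73

1.73-fold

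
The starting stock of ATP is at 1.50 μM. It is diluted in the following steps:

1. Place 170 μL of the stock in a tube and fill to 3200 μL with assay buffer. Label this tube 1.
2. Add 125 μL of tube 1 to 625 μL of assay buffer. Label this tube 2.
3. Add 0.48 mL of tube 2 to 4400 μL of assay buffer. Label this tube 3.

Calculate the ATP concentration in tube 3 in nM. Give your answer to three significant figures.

1.31 nM

Step 1: 170 μL brought to 3200 μL → factor 3200/170 = 18.824
Step 2: 125 μL + 625 μL = 750 μL total → factor 750/125 = 6
Step 3: 0.48 mL + 4400 μL = 4.88 mL total → factor 4.88/0.48 = 10.167
Dilution factor through tube 3 = 18.824 × 6 × 10.167 = 1148.2
[tube 3] = 1.50 μM / 1148.2 = 0.001306 μM = 1.31 nM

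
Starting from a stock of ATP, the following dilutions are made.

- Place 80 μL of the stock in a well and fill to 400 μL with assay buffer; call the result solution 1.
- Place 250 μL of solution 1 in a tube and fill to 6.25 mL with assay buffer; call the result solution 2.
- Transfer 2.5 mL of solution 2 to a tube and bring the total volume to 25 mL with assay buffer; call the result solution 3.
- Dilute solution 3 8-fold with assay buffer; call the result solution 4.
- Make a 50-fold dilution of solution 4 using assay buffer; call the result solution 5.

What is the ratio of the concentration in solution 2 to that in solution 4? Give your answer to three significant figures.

Step 1: 80 μL brought to 400 μL → factor 400/80 = 5
Step 2: 250 μL brought to 6.25 mL → factor 6250/250 = 25
Step 3: 2.5 mL brought to 25 mL → factor 25/2.5 = 10
Step 4: 8-fold → factor 8
Dilution factor to solution 2 = 125; to solution 4 = 10000
[solution 2]/[solution 4] = (factor to solution 4)/(factor to solution 2) = 10000/125 = 80.0

80.0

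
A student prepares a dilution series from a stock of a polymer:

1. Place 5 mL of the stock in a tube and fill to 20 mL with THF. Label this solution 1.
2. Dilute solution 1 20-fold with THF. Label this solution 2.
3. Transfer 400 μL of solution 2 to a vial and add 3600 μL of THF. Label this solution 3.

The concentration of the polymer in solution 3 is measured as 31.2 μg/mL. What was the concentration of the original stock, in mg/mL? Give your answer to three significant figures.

25.0 mg/mL

Step 1: 5 mL brought to 20 mL → factor 20/5 = 4
Step 2: 20-fold → factor 20
Step 3: 400 μL + 3600 μL = 4000 μL total → factor 4000/400 = 10
Overall dilution factor = 4 × 20 × 10 = 800
Stock = 31.2 μg/mL × 800 = 2.496 × 10^4 μg/mL = 25.0 mg/mL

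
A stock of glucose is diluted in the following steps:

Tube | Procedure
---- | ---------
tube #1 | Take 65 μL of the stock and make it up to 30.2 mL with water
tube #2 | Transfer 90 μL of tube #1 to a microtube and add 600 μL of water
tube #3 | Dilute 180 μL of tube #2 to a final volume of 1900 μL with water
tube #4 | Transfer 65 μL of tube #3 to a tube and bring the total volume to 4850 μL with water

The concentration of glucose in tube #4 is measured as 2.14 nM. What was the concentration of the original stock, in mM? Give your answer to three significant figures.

6.00 mM

Step 1: 65 μL brought to 30.2 mL → factor 30200/65 = 464.62
Step 2: 90 μL + 600 μL = 690 μL total → factor 690/90 = 7.6667
Step 3: 180 μL brought to 1900 μL → factor 1900/180 = 10.556
Step 4: 65 μL brought to 4850 μL → factor 4850/65 = 74.615
Overall dilution factor = 464.62 × 7.6667 × 10.556 × 74.615 = 2.8055 × 10^6
Stock = 2.14 nM × 2.8055 × 10^6 = 6.004 × 10^6 nM = 6.00 mM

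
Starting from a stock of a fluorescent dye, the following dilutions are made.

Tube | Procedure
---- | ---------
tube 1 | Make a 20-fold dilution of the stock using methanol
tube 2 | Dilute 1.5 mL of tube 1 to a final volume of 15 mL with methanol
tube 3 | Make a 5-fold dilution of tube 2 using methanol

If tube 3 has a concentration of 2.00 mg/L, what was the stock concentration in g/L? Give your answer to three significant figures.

2.00 g/L

Step 1: 20-fold → factor 20
Step 2: 1.5 mL brought to 15 mL → factor 15/1.5 = 10
Step 3: 5-fold → factor 5
Overall dilution factor = 20 × 10 × 5 = 1000
Stock = 2.00 mg/L × 1000 = 2000 mg/L = 2.00 g/L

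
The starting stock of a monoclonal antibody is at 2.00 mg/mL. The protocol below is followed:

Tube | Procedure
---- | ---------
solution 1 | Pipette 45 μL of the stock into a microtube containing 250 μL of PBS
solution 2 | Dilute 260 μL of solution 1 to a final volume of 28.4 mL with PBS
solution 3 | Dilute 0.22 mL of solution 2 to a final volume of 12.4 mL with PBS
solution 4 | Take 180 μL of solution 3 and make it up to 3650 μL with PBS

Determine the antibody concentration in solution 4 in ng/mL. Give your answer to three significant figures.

Step 1: 45 μL + 250 μL = 295 μL total → factor 295/45 = 6.5556
Step 2: 260 μL brought to 28.4 mL → factor 28400/260 = 109.23
Step 3: 0.22 mL brought to 12.4 mL → factor 12.4/0.22 = 56.364
Step 4: 180 μL brought to 3650 μL → factor 3650/180 = 20.278
Overall dilution factor = 6.5556 × 109.23 × 56.364 × 20.278 = 8.1842 × 10^5
Final = 2.00 mg/mL / 8.1842 × 10^5 = 2.444 × 10^-6 mg/mL = 2.44 ng/mL

2.44 ng/mL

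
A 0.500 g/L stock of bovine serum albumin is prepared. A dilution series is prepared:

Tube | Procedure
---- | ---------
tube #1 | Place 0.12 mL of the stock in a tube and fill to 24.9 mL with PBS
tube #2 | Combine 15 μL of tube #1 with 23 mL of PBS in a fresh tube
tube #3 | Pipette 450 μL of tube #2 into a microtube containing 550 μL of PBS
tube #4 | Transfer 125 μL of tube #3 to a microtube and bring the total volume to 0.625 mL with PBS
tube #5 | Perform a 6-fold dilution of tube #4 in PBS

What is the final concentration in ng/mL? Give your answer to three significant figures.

0.0236 ng/mL

Step 1: 0.12 mL brought to 24.9 mL → factor 24.9/0.12 = 207.5
Step 2: 15 μL + 23 mL = 23015 μL total → factor 23015/15 = 1534.3
Step 3: 450 μL + 550 μL = 1000 μL total → factor 1000/450 = 2.2222
Step 4: 125 μL brought to 0.625 mL → factor 625/125 = 5
Step 5: 6-fold → factor 6
Overall dilution factor = 207.5 × 1534.3 × 2.2222 × 5 × 6 = 2.1225 × 10^7
Final = 0.500 g/L / 2.1225 × 10^7 = 2.356 × 10^-8 g/L = 0.0236 ng/mL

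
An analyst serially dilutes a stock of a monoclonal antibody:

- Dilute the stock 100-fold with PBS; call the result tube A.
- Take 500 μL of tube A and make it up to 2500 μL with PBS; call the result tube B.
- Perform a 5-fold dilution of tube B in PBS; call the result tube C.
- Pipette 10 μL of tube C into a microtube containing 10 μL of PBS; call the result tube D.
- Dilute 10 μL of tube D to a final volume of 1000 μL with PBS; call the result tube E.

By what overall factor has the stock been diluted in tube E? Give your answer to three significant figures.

5.00 × 10^5

Step 1: 100-fold → factor 100
Step 2: 500 μL brought to 2500 μL → factor 2500/500 = 5
Step 3: 5-fold → factor 5
Step 4: 10 μL + 10 μL = 20 μL total → factor 20/10 = 2
Step 5: 10 μL brought to 1000 μL → factor 1000/10 = 100
Overall dilution factor = 100 × 5 × 5 × 2 × 100 = 5 × 10^5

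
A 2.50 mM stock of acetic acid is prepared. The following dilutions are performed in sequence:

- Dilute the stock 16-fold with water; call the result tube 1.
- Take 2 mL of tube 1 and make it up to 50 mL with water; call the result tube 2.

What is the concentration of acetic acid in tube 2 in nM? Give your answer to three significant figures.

6.25 × 10^3 nM

Step 1: 16-fold → factor 16
Step 2: 2 mL brought to 50 mL → factor 50/2 = 25
Overall dilution factor = 16 × 25 = 400
Final = 2.50 mM / 400 = 0.006250 mM = 6.25 × 10^3 nM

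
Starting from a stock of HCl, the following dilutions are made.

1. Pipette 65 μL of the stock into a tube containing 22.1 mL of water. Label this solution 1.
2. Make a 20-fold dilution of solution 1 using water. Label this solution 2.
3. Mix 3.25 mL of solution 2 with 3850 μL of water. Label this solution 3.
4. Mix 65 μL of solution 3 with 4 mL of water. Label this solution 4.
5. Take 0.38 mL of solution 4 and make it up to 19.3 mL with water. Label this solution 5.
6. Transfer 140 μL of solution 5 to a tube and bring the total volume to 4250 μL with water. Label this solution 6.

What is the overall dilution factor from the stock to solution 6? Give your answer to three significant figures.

1.44 × 10^9

Step 1: 65 μL + 22.1 mL = 22165 μL total → factor 22165/65 = 341
Step 2: 20-fold → factor 20
Step 3: 3.25 mL + 3850 μL = 7.1 mL total → factor 7.1/3.25 = 2.1846
Step 4: 65 μL + 4 mL = 4065 μL total → factor 4065/65 = 62.538
Step 5: 0.38 mL brought to 19.3 mL → factor 19.3/0.38 = 50.789
Step 6: 140 μL brought to 4250 μL → factor 4250/140 = 30.357
Overall dilution factor = 341 × 20 × 2.1846 × 62.538 × 50.789 × 30.357 = 1.4366 × 10^9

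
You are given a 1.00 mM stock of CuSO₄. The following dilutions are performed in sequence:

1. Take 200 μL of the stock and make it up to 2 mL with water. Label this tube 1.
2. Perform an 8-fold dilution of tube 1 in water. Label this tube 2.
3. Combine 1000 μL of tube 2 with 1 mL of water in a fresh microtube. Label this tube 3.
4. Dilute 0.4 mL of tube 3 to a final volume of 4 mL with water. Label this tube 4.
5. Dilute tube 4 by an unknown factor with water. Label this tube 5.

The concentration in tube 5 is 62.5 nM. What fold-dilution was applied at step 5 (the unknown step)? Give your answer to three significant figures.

10.0-fold

Step 1: 200 μL brought to 2 mL → factor 2000/200 = 10
Step 2: 8-fold → factor 8
Step 3: 1000 μL + 1 mL = 2000 μL total → factor 2000/1000 = 2
Step 4: 0.4 mL brought to 4 mL → factor 4/0.4 = 10
Step 5: unknown factor x
Product of known-step factors = 1600
Overall factor = 1.00 mM / (62.5 nM) = 16000
x = 16000 / 1600 = 10.0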